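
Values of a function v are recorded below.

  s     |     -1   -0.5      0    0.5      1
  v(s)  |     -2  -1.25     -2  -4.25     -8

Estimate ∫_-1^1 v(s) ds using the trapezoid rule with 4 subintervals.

Δs = 0.5.
T_4 = (0.5/2)·[(-2) + 2·(-1.25) + 2·(-2) + 2·(-4.25) + (-8)] = -6.25.

-6.25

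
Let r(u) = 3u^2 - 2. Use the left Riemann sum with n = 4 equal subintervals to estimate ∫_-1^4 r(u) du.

30.78125

Δu = (4 − (-1))/4 = 1.25.
Left endpoints: -1, 0.25, 1.5, 2.75.
r(-1) = 1, r(0.25) = -1.8125, r(1.5) = 4.75, r(2.75) = 20.6875.
Sum = Δu · [r(-1) + r(0.25) + r(1.5) + r(2.75)].
Sum = 30.78125.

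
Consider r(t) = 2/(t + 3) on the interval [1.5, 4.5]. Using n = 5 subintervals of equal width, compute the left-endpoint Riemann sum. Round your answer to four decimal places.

1.0769

Δt = (4.5 − 1.5)/5 = 0.6.
Left endpoints: 1.5, 2.1, 2.7, 3.3, 3.9.
r(1.5) = 4/9, r(2.1) = 20/51, r(2.7) = 20/57, r(3.3) = 20/63, r(3.9) = 20/69.
Sum = Δt · [r(1.5) + r(2.1) + r(2.7) + r(3.3) + r(3.9)].
Sum ≈ 1.0769.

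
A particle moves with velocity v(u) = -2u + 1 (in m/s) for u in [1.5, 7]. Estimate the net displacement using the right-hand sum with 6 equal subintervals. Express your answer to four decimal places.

Δu = (7 − 1.5)/6 = 11/12.
Right endpoints: 29/12, 10/3, 4.25, 31/6, 73/12, 7.
v(29/12) = -23/6, v(10/3) = -17/3, v(4.25) = -7.5, v(31/6) = -28/3, v(73/12) = -67/6, v(7) = -13.
Sum = Δu · [v(29/12) + v(10/3) + v(4.25) + ...].
Sum ≈ -46.2917.

-46.2917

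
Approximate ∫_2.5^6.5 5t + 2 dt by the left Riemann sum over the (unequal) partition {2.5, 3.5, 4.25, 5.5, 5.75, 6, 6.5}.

89.25

Subinterval widths: 1, 0.75, 1.25, 0.25, 0.25, 0.5.
Left endpoints: 2.5, 3.5, 4.25, 5.5, 5.75, 6.
f(2.5) = 14.5, f(3.5) = 19.5, f(4.25) = 23.25, f(5.5) = 29.5, f(5.75) = 30.75, f(6) = 32.
Sum = Σ Δt_i · f(t_i).
Sum = 89.25.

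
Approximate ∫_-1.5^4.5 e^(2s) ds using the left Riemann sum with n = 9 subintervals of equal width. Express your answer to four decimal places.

1933.6668

Δs = (4.5 − (-1.5))/9 = 2/3.
Left endpoints: -1.5, -5/6, -1/6, 0.5, 7/6, 11/6, 2.5, 19/6, 23/6.
f(-1.5) ≈ 0.0498, f(-5/6) ≈ 0.1889, f(-1/6) ≈ 0.7165, f(0.5) ≈ 2.7183, f(7/6) ≈ 10.3123, f(11/6) ≈ 39.1213, f(2.5) ≈ 148.4132, f(19/6) ≈ 563.0302, f(23/6) ≈ 2135.9497.
Sum = Δs · [f(-1.5) + f(-5/6) + f(-1/6) + ...].
Sum ≈ 1933.6668.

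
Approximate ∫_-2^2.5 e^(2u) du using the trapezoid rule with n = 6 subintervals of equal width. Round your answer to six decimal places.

Δu = (2.5 − (-2))/6 = 0.75.
f(-2) ≈ 0.018316, f(-1.25) ≈ 0.082085, f(-0.5) ≈ 0.367879, f(0.25) ≈ 1.648721, f(1) ≈ 7.389056, f(1.75) ≈ 33.115452, f(2.5) ≈ 148.413159.
T_6 = (Δu/2)·[f(u_0) + 2f(u_1) + ... + 2f(u_{5}) + f(u_6)].
Sum ≈ 87.614198.

87.614198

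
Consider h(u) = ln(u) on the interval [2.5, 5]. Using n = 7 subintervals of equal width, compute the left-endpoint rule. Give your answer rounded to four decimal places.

Δu = (5 − 2.5)/7 = 5/14.
Left endpoints: 2.5, 20/7, 45/14, 25/7, 55/14, 30/7, 65/14.
h(2.5) ≈ 0.9163, h(20/7) ≈ 1.0498, h(45/14) ≈ 1.1676, h(25/7) ≈ 1.2730, h(55/14) ≈ 1.3683, h(30/7) ≈ 1.4553, h(65/14) ≈ 1.5353.
Sum = Δu · [h(2.5) + h(20/7) + h(45/14) + ...].
Sum ≈ 3.1306.

3.1306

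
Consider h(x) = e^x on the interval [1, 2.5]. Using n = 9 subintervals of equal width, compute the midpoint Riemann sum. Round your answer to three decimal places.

9.453

Δx = (2.5 − 1)/9 = 1/6.
Midpoints: 13/12, 1.25, 17/12, 19/12, 1.75, 23/12, 25/12, 2.25, 29/12.
h(13/12) ≈ 2.955, h(1.25) ≈ 3.490, h(17/12) ≈ 4.123, h(19/12) ≈ 4.871, h(1.75) ≈ 5.755, h(23/12) ≈ 6.798, h(25/12) ≈ 8.031, h(2.25) ≈ 9.488, h(29/12) ≈ 11.208.
Sum = Δx · [h(13/12) + h(1.25) + h(17/12) + ...].
Sum ≈ 9.453.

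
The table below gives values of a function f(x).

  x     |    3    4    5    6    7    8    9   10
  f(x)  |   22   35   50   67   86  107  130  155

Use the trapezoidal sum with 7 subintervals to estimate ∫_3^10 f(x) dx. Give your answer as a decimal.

Δx = 1.
T_7 = (1/2)·[22 + 2·35 + 2·50 + 2·67 + 2·86 + 2·107 + 2·130 + 155] = 563.5.

563.5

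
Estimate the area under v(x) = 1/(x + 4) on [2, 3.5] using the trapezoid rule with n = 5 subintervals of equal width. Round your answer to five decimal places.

Δx = (3.5 − 2)/5 = 0.3.
v(2) = 1/6, v(2.3) = 10/63, v(2.6) = 5/33, v(2.9) = 10/69, v(3.2) = 5/36, v(3.5) = 2/15.
T_5 = (Δx/2)·[v(x_0) + 2v(x_1) + ... + 2v(x_{4}) + v(x_5)].
Sum ≈ 0.22322.

0.22322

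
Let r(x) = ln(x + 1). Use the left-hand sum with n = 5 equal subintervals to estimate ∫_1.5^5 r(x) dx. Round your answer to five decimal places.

4.64393

Δx = (5 − 1.5)/5 = 0.7.
Left endpoints: 1.5, 2.2, 2.9, 3.6, 4.3.
r(1.5) ≈ 0.91629, r(2.2) ≈ 1.16315, r(2.9) ≈ 1.36098, r(3.6) ≈ 1.52606, r(4.3) ≈ 1.66771.
Sum = Δx · [r(1.5) + r(2.2) + r(2.9) + r(3.6) + r(4.3)].
Sum ≈ 4.64393.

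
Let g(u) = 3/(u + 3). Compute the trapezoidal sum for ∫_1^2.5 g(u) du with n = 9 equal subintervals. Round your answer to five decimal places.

0.95557

Δu = (2.5 − 1)/9 = 1/6.
g(1) = 0.75, g(7/6) = 0.72, g(4/3) = 9/13, g(1.5) = 2/3, g(5/3) = 9/14, g(11/6) = 18/29, g(2) = 0.6, g(13/6) = 18/31, g(7/3) = 0.5625, g(2.5) = 6/11.
T_9 = (Δu/2)·[g(u_0) + 2g(u_1) + ... + 2g(u_{8}) + g(u_9)].
Sum ≈ 0.95557.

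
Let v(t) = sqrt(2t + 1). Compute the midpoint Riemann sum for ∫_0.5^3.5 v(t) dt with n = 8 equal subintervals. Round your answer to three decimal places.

6.602

Δt = (3.5 − 0.5)/8 = 0.375.
Midpoints: 0.6875, 1.0625, 1.4375, 1.8125, 2.1875, 2.5625, 2.9375, 3.3125.
v(0.6875) ≈ 1.541, v(1.0625) ≈ 1.768, v(1.4375) ≈ 1.969, v(1.8125) ≈ 2.151, v(2.1875) ≈ 2.318, v(2.5625) ≈ 2.475, v(2.9375) ≈ 2.622, v(3.3125) ≈ 2.761.
Sum = Δt · [v(0.6875) + v(1.0625) + v(1.4375) + ...].
Sum ≈ 6.602.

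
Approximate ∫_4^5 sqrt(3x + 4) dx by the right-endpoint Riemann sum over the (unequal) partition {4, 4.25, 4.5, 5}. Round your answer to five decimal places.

Subinterval widths: 0.25, 0.25, 0.5.
Right endpoints: 4.25, 4.5, 5.
f(4.25) ≈ 4.09268, f(4.5) ≈ 4.18330, f(5) ≈ 4.35890.
Sum = Σ Δx_i · f(x_i).
Sum ≈ 4.24844.

4.24844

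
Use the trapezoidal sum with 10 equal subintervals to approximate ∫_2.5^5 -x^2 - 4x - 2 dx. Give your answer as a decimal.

Δx = (5 − 2.5)/10 = 0.25.
f(2.5) = -18.25, f(2.75) = -20.5625, f(3) = -23, f(3.25) = -25.5625, f(3.5) = -28.25, f(3.75) = -31.0625, f(4) = -34, f(4.25) = -37.0625, f(4.5) = -40.25, f(4.75) = -43.5625, f(5) = -47.
T_10 = (Δx/2)·[f(x_0) + 2f(x_1) + ... + 2f(x_{9}) + f(x_10)].
Sum = -78.984375.

-78.984375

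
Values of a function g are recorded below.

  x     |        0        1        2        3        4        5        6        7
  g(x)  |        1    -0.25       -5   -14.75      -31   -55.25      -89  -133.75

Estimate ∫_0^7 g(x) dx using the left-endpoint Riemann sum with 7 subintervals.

Δx = 1.
Sum = 1·[1 + (-0.25) + (-5) + (-14.75) + (-31) + (-55.25) + (-89)] = -194.25.

-194.25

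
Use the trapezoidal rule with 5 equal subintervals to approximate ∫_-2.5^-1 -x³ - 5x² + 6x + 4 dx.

-24.60375

Δx = (-1 − (-2.5))/5 = 0.3.
f(-2.5) = -26.625, f(-2.2) = -22.752, f(-1.9) = -18.591, f(-1.6) = -14.304, f(-1.3) = -10.053, f(-1) = -6.
T_5 = (Δx/2)·[f(x_0) + 2f(x_1) + ... + 2f(x_{4}) + f(x_5)].
Sum = -24.60375.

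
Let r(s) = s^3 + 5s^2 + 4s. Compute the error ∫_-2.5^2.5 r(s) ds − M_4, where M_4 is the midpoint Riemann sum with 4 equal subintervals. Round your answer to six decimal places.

3.255208

Exact integral: ∫_-2.5^2.5 r(s) ds ≈ 52.08333333.
M_4 = 48.828125.
Error ≈ 52.08333333 − 48.828125 ≈ 3.255208.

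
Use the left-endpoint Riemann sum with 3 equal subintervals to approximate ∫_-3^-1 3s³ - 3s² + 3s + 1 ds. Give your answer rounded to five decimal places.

-135.11111

Δs = (-1 − (-3))/3 = 2/3.
Left endpoints: -3, -7/3, -5/3.
f(-3) = -116, f(-7/3) = -544/9, f(-5/3) = -236/9.
Sum = Δs · [f(-3) + f(-7/3) + f(-5/3)].
Sum ≈ -135.11111.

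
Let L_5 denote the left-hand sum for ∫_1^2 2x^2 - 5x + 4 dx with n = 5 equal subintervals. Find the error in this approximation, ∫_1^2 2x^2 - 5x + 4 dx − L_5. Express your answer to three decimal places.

Exact integral: ∫_1^2 f(x) dx ≈ 1.16667.
L_5 = 1.08.
Error ≈ 1.16667 − 1.08 ≈ 0.087.

0.087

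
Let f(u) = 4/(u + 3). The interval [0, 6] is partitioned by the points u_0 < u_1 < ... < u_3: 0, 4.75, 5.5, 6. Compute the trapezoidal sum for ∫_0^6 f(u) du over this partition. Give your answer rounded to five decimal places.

4.99125

Subinterval widths: 4.75, 0.75, 0.5.
f(0) = 4/3, f(4.75) = 16/31, f(5.5) = 8/17, f(6) = 4/9.
On each subinterval the trapezoid contributes (Δu_i/2)·[f(u_{i-1}) + f(u_i)].
Sum ≈ 4.99125.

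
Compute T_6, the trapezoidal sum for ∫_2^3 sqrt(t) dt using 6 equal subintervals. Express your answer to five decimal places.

1.57833

Δt = (3 − 2)/6 = 1/6.
f(2) ≈ 1.41421, f(13/6) ≈ 1.47196, f(7/3) ≈ 1.52753, f(2.5) ≈ 1.58114, f(8/3) ≈ 1.63299, f(17/6) ≈ 1.68325, f(3) ≈ 1.73205.
T_6 = (Δt/2)·[f(t_0) + 2f(t_1) + ... + 2f(t_{5}) + f(t_6)].
Sum ≈ 1.57833.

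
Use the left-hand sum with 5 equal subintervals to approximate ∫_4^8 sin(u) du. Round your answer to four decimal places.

-1.1792

Δu = (8 − 4)/5 = 0.8.
Left endpoints: 4, 4.8, 5.6, 6.4, 7.2.
f(4) ≈ -0.7568, f(4.8) ≈ -0.9962, f(5.6) ≈ -0.6313, f(6.4) ≈ 0.1165, f(7.2) ≈ 0.7937.
Sum = Δu · [f(4) + f(4.8) + f(5.6) + f(6.4) + f(7.2)].
Sum ≈ -1.1792.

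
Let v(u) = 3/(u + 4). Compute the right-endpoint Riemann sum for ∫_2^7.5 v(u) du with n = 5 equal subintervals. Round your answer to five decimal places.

1.82633

Δu = (7.5 − 2)/5 = 1.1.
Right endpoints: 3.1, 4.2, 5.3, 6.4, 7.5.
v(3.1) = 30/71, v(4.2) = 15/41, v(5.3) = 10/31, v(6.4) = 15/52, v(7.5) = 6/23.
Sum = Δu · [v(3.1) + v(4.2) + v(5.3) + v(6.4) + v(7.5)].
Sum ≈ 1.82633.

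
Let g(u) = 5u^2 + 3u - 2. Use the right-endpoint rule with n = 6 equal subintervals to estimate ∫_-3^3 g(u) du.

Δu = (3 − (-3))/6 = 1.
Right endpoints: -2, -1, 0, 1, 2, 3.
g(-2) = 12, g(-1) = 0, g(0) = -2, g(1) = 6, g(2) = 24, g(3) = 52.
Sum = Δu · [g(-2) + g(-1) + g(0) + ...].
Sum = 92.

92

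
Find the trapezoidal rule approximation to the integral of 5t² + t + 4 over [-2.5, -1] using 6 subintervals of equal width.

Δt = (-1 − (-2.5))/6 = 0.25.
f(-2.5) = 32.75, f(-2.25) = 27.0625, f(-2) = 22, f(-1.75) = 17.5625, f(-1.5) = 13.75, f(-1.25) = 10.5625, f(-1) = 8.
T_6 = (Δt/2)·[f(t_0) + 2f(t_1) + ... + 2f(t_{5}) + f(t_6)].
Sum = 27.828125.

27.828125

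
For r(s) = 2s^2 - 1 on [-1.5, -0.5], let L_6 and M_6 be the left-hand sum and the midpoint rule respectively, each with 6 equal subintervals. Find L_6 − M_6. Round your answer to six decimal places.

L_6 ≈ 1.50925926.
M_6 ≈ 1.16203704.
L_6 − M_6 ≈ 0.347222.

0.347222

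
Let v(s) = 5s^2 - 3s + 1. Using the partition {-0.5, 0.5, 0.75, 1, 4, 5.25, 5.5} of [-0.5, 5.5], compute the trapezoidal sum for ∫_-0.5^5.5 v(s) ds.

263.5

Subinterval widths: 1, 0.25, 0.25, 3, 1.25, 0.25.
v(-0.5) = 3.75, v(0.5) = 0.75, v(0.75) = 1.5625, v(1) = 3, v(4) = 69, v(5.25) = 123.0625, v(5.5) = 135.75.
On each subinterval the trapezoid contributes (Δs_i/2)·[v(s_{i-1}) + v(s_i)].
Sum = 263.5.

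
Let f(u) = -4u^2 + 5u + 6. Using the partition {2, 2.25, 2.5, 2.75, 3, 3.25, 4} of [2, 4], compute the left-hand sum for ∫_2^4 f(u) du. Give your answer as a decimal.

Subinterval widths: 0.25, 0.25, 0.25, 0.25, 0.25, 0.75.
Left endpoints: 2, 2.25, 2.5, 2.75, 3, 3.25.
f(2) = 0, f(2.25) = -3, f(2.5) = -6.5, f(2.75) = -10.5, f(3) = -15, f(3.25) = -20.
Sum = Σ Δu_i · f(u_i).
Sum = -23.75.

-23.75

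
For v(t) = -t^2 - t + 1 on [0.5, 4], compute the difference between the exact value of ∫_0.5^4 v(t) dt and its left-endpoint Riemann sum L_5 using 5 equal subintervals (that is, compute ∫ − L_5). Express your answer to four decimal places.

-6.4517

Exact integral: ∫_0.5^4 v(t) dt ≈ -25.666667.
L_5 = -19.215.
Error ≈ -25.666667 − (-19.215) ≈ -6.4517.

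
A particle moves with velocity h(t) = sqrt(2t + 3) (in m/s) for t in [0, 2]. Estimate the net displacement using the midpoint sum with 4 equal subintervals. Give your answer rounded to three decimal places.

Δt = (2 − 0)/4 = 0.5.
Midpoints: 0.25, 0.75, 1.25, 1.75.
h(0.25) ≈ 1.871, h(0.75) ≈ 2.121, h(1.25) ≈ 2.345, h(1.75) ≈ 2.550.
Sum = Δt · [h(0.25) + h(0.75) + h(1.25) + h(1.75)].
Sum ≈ 4.443.

4.443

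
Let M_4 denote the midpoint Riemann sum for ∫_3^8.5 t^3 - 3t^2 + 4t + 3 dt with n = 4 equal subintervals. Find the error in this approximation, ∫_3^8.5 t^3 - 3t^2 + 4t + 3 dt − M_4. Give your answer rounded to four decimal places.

Exact integral: ∫_3^8.5 f(t) dt = 840.640625.
M_4 ≈ 828.292480.
Error ≈ 840.640625 − 828.292480 ≈ 12.3481.

12.3481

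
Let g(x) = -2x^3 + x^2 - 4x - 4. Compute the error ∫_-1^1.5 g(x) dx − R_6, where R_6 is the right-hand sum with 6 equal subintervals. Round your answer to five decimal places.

Exact integral: ∫_-1^1.5 g(x) dx ≈ -13.0729167.
R_6 ≈ -16.7549190.
Error ≈ -13.0729167 − (-16.7549190) ≈ 3.68200.

3.68200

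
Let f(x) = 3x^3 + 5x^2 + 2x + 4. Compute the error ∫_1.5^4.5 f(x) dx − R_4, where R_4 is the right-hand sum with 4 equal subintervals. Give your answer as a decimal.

Exact integral: ∫_1.5^4.5 f(x) dx = 480.
R_4 = 623.71875.
Error = 480 − 623.71875 = -143.71875.

-143.71875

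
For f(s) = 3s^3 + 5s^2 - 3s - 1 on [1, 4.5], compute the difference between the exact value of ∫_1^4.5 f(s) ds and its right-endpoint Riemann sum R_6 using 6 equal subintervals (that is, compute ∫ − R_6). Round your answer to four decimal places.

Exact integral: ∫_1^4.5 f(s) ds ≈ 424.630208.
R_6 ≈ 534.405237.
Error ≈ 424.630208 − 534.405237 ≈ -109.7750.

-109.7750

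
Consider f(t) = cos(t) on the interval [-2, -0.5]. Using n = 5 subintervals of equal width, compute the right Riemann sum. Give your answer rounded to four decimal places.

0.6207

Δt = (-0.5 − (-2))/5 = 0.3.
Right endpoints: -1.7, -1.4, -1.1, -0.8, -0.5.
f(-1.7) ≈ -0.1288, f(-1.4) ≈ 0.1700, f(-1.1) ≈ 0.4536, f(-0.8) ≈ 0.6967, f(-0.5) ≈ 0.8776.
Sum = Δt · [f(-1.7) + f(-1.4) + f(-1.1) + f(-0.8) + f(-0.5)].
Sum ≈ 0.6207.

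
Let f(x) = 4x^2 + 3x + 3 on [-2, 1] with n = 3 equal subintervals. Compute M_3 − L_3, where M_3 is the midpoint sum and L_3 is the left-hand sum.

M_3 = 15.5.
L_3 = 20.
M_3 − L_3 = -4.5.

-4.5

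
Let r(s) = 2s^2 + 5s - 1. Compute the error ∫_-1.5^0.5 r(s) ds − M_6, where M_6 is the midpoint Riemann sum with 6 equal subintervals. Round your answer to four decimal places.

Exact integral: ∫_-1.5^0.5 r(s) ds ≈ -4.666667.
M_6 ≈ -4.703704.
Error ≈ -4.666667 − (-4.703704) ≈ 0.0370.

0.0370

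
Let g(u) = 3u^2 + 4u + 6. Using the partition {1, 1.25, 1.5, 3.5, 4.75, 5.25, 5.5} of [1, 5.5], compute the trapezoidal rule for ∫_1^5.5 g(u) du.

Subinterval widths: 0.25, 0.25, 2, 1.25, 0.5, 0.25.
g(1) = 13, g(1.25) = 15.6875, g(1.5) = 18.75, g(3.5) = 56.75, g(4.75) = 92.6875, g(5.25) = 109.6875, g(5.5) = 118.75.
On each subinterval the trapezoid contributes (Δu_i/2)·[g(u_{i-1}) + g(u_i)].
Sum = 255.9375.

255.9375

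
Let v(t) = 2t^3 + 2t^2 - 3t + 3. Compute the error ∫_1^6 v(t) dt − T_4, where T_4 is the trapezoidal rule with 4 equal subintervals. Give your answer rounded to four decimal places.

Exact integral: ∫_1^6 v(t) dt ≈ 753.333333.
T_4 = 783.28125.
Error ≈ 753.333333 − 783.28125 ≈ -29.9479.

-29.9479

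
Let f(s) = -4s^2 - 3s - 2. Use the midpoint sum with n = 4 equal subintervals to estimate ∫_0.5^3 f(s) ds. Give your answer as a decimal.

Δs = (3 − 0.5)/4 = 0.625.
Midpoints: 0.8125, 1.4375, 2.0625, 2.6875.
f(0.8125) = -7.078125, f(1.4375) = -14.578125, f(2.0625) = -25.203125, f(2.6875) = -38.953125.
Sum = Δs · [f(0.8125) + f(1.4375) + f(2.0625) + f(2.6875)].
Sum = -53.6328125.

-53.6328125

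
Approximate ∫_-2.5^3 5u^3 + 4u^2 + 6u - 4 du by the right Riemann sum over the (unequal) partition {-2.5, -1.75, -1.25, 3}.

756.95703125

Subinterval widths: 0.75, 0.5, 4.25.
Right endpoints: -1.75, -1.25, 3.
f(-1.75) = -29.046875, f(-1.25) = -15.015625, f(3) = 185.
Sum = Σ Δu_i · f(u_i).
Sum = 756.95703125.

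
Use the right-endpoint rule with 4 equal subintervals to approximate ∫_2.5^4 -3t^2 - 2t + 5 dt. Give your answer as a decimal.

-56.77734375

Δt = (4 − 2.5)/4 = 0.375.
Right endpoints: 2.875, 3.25, 3.625, 4.
f(2.875) = -25.546875, f(3.25) = -33.1875, f(3.625) = -41.671875, f(4) = -51.
Sum = Δt · [f(2.875) + f(3.25) + f(3.625) + f(4)].
Sum = -56.77734375.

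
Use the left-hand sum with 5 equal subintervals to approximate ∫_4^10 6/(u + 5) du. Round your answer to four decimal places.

3.2306

Δu = (10 − 4)/5 = 1.2.
Left endpoints: 4, 5.2, 6.4, 7.6, 8.8.
f(4) = 2/3, f(5.2) = 10/17, f(6.4) = 10/19, f(7.6) = 10/21, f(8.8) = 10/23.
Sum = Δu · [f(4) + f(5.2) + f(6.4) + f(7.6) + f(8.8)].
Sum ≈ 3.2306.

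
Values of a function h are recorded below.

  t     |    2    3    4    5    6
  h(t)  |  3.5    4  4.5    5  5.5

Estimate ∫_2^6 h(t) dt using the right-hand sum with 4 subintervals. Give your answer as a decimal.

19

Δt = 1.
Sum = 1·[4 + 4.5 + 5 + 5.5] = 19.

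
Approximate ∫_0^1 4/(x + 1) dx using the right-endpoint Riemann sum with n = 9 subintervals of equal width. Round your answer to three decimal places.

2.665

Δx = (1 − 0)/9 = 1/9.
Right endpoints: 1/9, 2/9, 1/3, 4/9, 5/9, 2/3, 7/9, 8/9, 1.
f(1/9) = 3.6, f(2/9) = 36/11, f(1/3) = 3, f(4/9) = 36/13, f(5/9) = 18/7, f(2/3) = 2.4, f(7/9) = 2.25, f(8/9) = 36/17, f(1) = 2.
Sum = Δx · [f(1/9) + f(2/9) + f(1/3) + ...].
Sum ≈ 2.665.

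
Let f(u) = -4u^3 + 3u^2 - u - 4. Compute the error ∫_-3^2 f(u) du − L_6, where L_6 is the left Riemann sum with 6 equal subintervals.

Exact integral: ∫_-3^2 f(u) du = 82.5.
L_6 = 154.375.
Error = 82.5 − 154.375 = -71.875.

-71.875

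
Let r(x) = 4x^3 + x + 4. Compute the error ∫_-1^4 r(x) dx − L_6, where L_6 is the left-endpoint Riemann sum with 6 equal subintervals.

100

Exact integral: ∫_-1^4 r(x) dx = 282.5.
L_6 = 182.5.
Error = 282.5 − 182.5 = 100.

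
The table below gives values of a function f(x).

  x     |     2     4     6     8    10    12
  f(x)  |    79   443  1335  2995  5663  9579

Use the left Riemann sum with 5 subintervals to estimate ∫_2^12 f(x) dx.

21030

Δx = 2.
Sum = 2·[79 + 443 + 1335 + 2995 + 5663] = 21030.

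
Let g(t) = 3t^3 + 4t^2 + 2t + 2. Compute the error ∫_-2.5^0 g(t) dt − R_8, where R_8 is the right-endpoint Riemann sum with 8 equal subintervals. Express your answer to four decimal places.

-3.9042

Exact integral: ∫_-2.5^0 g(t) dt ≈ -9.713542.
R_8 ≈ -5.809326.
Error ≈ -9.713542 − (-5.809326) ≈ -3.9042.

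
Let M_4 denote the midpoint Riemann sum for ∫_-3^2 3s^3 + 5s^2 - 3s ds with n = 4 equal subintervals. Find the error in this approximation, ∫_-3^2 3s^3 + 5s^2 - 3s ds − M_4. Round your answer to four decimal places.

0.3255

Exact integral: ∫_-3^2 f(s) ds ≈ 17.083333.
M_4 = 16.7578125.
Error ≈ 17.083333 − 16.7578125 ≈ 0.3255.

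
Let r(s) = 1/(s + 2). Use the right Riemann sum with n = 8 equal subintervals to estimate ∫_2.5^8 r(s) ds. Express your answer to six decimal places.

Δs = (8 − 2.5)/8 = 0.6875.
Right endpoints: 3.1875, 3.875, 4.5625, 5.25, 5.9375, 6.625, 7.3125, 8.
r(3.1875) = 16/83, r(3.875) = 8/47, r(4.5625) = 16/105, r(5.25) = 4/29, r(5.9375) = 16/127, r(6.625) = 8/69, r(7.3125) = 16/149, r(8) = 0.1.
Sum = Δs · [r(3.1875) + r(3.875) + r(4.5625) + ...].
Sum ≈ 0.758041.

0.758041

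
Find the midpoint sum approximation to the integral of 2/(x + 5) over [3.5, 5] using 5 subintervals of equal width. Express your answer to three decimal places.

0.325

Δx = (5 − 3.5)/5 = 0.3.
Midpoints: 3.65, 3.95, 4.25, 4.55, 4.85.
f(3.65) = 40/173, f(3.95) = 40/179, f(4.25) = 8/37, f(4.55) = 40/191, f(4.85) = 40/197.
Sum = Δx · [f(3.65) + f(3.95) + f(4.25) + f(4.55) + f(4.85)].
Sum ≈ 0.325.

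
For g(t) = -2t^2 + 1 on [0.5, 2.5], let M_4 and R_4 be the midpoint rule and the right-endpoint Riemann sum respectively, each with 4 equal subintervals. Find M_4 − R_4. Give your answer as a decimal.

M_4 = -8.25.
R_4 = -11.5.
M_4 − R_4 = 3.25.

3.25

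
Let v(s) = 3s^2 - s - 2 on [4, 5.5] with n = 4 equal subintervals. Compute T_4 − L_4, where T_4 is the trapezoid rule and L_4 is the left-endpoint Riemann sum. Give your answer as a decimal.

7.734375

T_4 = 92.35546875.
L_4 = 84.62109375.
T_4 − L_4 = 7.734375.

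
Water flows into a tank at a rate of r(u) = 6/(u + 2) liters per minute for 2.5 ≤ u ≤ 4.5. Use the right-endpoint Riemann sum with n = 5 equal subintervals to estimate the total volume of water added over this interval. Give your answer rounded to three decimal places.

Δu = (4.5 − 2.5)/5 = 0.4.
Right endpoints: 2.9, 3.3, 3.7, 4.1, 4.5.
r(2.9) = 60/49, r(3.3) = 60/53, r(3.7) = 20/19, r(4.1) = 60/61, r(4.5) = 12/13.
Sum = Δu · [r(2.9) + r(3.3) + r(3.7) + r(4.1) + r(4.5)].
Sum ≈ 2.126.

2.126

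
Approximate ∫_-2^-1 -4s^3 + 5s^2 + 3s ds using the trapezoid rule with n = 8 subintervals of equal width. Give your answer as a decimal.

Δs = (-1 − (-2))/8 = 0.125.
f(-2) = 46, f(-1.875) = 38.3203125, f(-1.75) = 31.5, f(-1.625) = 25.4921875, f(-1.5) = 20.25, f(-1.375) = 15.7265625, f(-1.25) = 11.875, f(-1.125) = 8.6484375, f(-1) = 6.
T_8 = (Δs/2)·[f(s_0) + 2f(s_1) + ... + 2f(s_{7}) + f(s_8)].
Sum = 22.2265625.

22.2265625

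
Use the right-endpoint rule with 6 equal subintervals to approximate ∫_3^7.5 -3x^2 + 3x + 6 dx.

-346.359375

Δx = (7.5 − 3)/6 = 0.75.
Right endpoints: 3.75, 4.5, 5.25, 6, 6.75, 7.5.
f(3.75) = -24.9375, f(4.5) = -41.25, f(5.25) = -60.9375, f(6) = -84, f(6.75) = -110.4375, f(7.5) = -140.25.
Sum = Δx · [f(3.75) + f(4.5) + f(5.25) + ...].
Sum = -346.359375.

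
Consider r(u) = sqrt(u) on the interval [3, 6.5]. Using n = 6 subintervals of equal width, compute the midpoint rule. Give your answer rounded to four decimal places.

Δu = (6.5 − 3)/6 = 7/12.
Midpoints: 79/24, 3.875, 107/24, 121/24, 5.625, 149/24.
r(79/24) ≈ 1.8143, r(3.875) ≈ 1.9685, r(107/24) ≈ 2.1115, r(121/24) ≈ 2.2454, r(5.625) ≈ 2.3717, r(149/24) ≈ 2.4917.
Sum = Δu · [r(79/24) + r(3.875) + r(107/24) + ...].
Sum ≈ 7.5851.

7.5851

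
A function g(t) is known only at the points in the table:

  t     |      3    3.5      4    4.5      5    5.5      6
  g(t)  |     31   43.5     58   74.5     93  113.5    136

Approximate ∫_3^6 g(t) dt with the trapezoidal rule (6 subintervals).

233

Δt = 0.5.
T_6 = (0.5/2)·[31 + 2·43.5 + 2·58 + 2·74.5 + 2·93 + 2·113.5 + 136] = 233.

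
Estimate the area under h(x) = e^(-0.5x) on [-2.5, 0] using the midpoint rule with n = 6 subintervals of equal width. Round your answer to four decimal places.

4.9717

Δx = (0 − (-2.5))/6 = 5/12.
Midpoints: -55/24, -1.875, -35/24, -25/24, -0.625, -5/24.
h(-55/24) ≈ 3.1451, h(-1.875) ≈ 2.5536, h(-35/24) ≈ 2.0734, h(-25/24) ≈ 1.6834, h(-0.625) ≈ 1.3668, h(-5/24) ≈ 1.1098.
Sum = Δx · [h(-55/24) + h(-1.875) + h(-35/24) + ...].
Sum ≈ 4.9717.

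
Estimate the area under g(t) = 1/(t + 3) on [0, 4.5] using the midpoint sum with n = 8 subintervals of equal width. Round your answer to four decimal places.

Δt = (4.5 − 0)/8 = 0.5625.
Midpoints: 0.28125, 0.84375, 1.40625, 1.96875, 2.53125, 3.09375, 3.65625, 4.21875.
g(0.28125) = 32/105, g(0.84375) = 32/123, g(1.40625) = 32/141, g(1.96875) = 32/159, g(2.53125) = 32/177, g(3.09375) = 32/195, g(3.65625) = 32/213, g(4.21875) = 32/231.
Sum = Δt · [g(0.28125) + g(0.84375) + g(1.40625) + ...].
Sum ≈ 0.9151.

0.9151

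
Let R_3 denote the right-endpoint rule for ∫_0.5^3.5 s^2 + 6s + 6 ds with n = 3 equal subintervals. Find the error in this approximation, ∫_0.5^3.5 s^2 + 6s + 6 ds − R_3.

Exact integral: ∫_0.5^3.5 f(s) ds = 68.25.
R_3 = 83.75.
Error = 68.25 − 83.75 = -15.5.

-15.5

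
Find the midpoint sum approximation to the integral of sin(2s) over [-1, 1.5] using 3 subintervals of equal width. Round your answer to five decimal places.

0.32303

Δs = (1.5 − (-1))/3 = 5/6.
Midpoints: -7/12, 0.25, 13/12.
f(-7/12) ≈ -0.91944, f(0.25) ≈ 0.47943, f(13/12) ≈ 0.82766.
Sum = Δs · [f(-7/12) + f(0.25) + f(13/12)].
Sum ≈ 0.32303.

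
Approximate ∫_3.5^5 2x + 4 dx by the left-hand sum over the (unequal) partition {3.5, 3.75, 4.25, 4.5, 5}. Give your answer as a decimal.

Subinterval widths: 0.25, 0.5, 0.25, 0.5.
Left endpoints: 3.5, 3.75, 4.25, 4.5.
f(3.5) = 11, f(3.75) = 11.5, f(4.25) = 12.5, f(4.5) = 13.
Sum = Σ Δx_i · f(x_i).
Sum = 18.125.

18.125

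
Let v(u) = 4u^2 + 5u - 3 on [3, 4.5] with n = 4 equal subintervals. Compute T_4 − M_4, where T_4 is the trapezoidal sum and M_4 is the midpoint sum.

T_4 = 109.265625.
M_4 = 109.0546875.
T_4 − M_4 = 0.2109375.

0.2109375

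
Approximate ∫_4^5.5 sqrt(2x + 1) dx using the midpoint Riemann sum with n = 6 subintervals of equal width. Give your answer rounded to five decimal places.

4.85652

Δx = (5.5 − 4)/6 = 0.25.
Midpoints: 4.125, 4.375, 4.625, 4.875, 5.125, 5.375.
f(4.125) ≈ 3.04138, f(4.375) ≈ 3.12250, f(4.625) ≈ 3.20156, f(4.875) ≈ 3.27872, f(5.125) ≈ 3.35410, f(5.375) ≈ 3.42783.
Sum = Δx · [f(4.125) + f(4.375) + f(4.625) + ...].
Sum ≈ 4.85652.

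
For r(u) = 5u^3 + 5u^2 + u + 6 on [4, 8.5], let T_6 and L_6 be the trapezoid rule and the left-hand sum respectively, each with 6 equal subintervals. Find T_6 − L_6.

1138.640625

T_6 = 7218.73828125.
L_6 = 6080.09765625.
T_6 − L_6 = 1138.640625.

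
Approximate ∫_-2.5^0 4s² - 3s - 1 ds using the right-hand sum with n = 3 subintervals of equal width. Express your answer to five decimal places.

Δs = (0 − (-2.5))/3 = 5/6.
Right endpoints: -5/3, -5/6, 0.
f(-5/3) = 136/9, f(-5/6) = 77/18, f(0) = -1.
Sum = Δs · [f(-5/3) + f(-5/6) + f(0)].
Sum ≈ 15.32407.

15.32407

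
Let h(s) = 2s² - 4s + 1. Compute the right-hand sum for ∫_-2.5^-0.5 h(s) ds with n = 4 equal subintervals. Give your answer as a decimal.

Δs = (-0.5 − (-2.5))/4 = 0.5.
Right endpoints: -2, -1.5, -1, -0.5.
h(-2) = 17, h(-1.5) = 11.5, h(-1) = 7, h(-0.5) = 3.5.
Sum = Δs · [h(-2) + h(-1.5) + h(-1) + h(-0.5)].
Sum = 19.5.

19.5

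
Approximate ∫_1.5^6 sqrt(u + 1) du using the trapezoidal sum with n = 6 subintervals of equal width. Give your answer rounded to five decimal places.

9.70566

Δu = (6 − 1.5)/6 = 0.75.
f(1.5) ≈ 1.58114, f(2.25) ≈ 1.80278, f(3) ≈ 2.00000, f(3.75) ≈ 2.17945, f(4.5) ≈ 2.34521, f(5.25) ≈ 2.50000, f(6) ≈ 2.64575.
T_6 = (Δu/2)·[f(u_0) + 2f(u_1) + ... + 2f(u_{5}) + f(u_6)].
Sum ≈ 9.70566.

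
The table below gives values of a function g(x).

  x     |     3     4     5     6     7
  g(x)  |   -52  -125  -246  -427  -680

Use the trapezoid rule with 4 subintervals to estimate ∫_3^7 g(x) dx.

Δx = 1.
T_4 = (1/2)·[(-52) + 2·(-125) + 2·(-246) + 2·(-427) + (-680)] = -1164.

-1164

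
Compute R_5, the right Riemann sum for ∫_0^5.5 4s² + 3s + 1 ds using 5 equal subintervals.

352.77

Δs = (5.5 − 0)/5 = 1.1.
Right endpoints: 1.1, 2.2, 3.3, 4.4, 5.5.
f(1.1) = 9.14, f(2.2) = 26.96, f(3.3) = 54.46, f(4.4) = 91.64, f(5.5) = 138.5.
Sum = Δs · [f(1.1) + f(2.2) + f(3.3) + f(4.4) + f(5.5)].
Sum = 352.77.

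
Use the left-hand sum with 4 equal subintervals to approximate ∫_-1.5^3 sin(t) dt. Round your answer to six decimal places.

Δt = (3 − (-1.5))/4 = 1.125.
Left endpoints: -1.5, -0.375, 0.75, 1.875.
f(-1.5) ≈ -0.997495, f(-0.375) ≈ -0.366273, f(0.75) ≈ 0.681639, f(1.875) ≈ 0.954086.
Sum = Δt · [f(-1.5) + f(-0.375) + f(0.75) + f(1.875)].
Sum ≈ 0.305952.

0.305952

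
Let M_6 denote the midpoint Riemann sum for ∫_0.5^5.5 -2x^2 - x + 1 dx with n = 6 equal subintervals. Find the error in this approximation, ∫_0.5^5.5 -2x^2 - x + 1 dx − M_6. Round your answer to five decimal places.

-0.57870

Exact integral: ∫_0.5^5.5 f(x) dx ≈ -120.8333333.
M_6 ≈ -120.2546296.
Error ≈ -120.8333333 − (-120.2546296) ≈ -0.57870.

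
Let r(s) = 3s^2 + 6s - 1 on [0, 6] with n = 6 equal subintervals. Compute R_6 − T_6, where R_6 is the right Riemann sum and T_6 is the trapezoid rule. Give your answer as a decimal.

R_6 = 393.
T_6 = 321.
R_6 − T_6 = 72.

72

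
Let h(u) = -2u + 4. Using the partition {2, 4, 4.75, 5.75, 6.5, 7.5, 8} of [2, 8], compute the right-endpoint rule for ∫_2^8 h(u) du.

-43.375

Subinterval widths: 2, 0.75, 1, 0.75, 1, 0.5.
Right endpoints: 4, 4.75, 5.75, 6.5, 7.5, 8.
h(4) = -4, h(4.75) = -5.5, h(5.75) = -7.5, h(6.5) = -9, h(7.5) = -11, h(8) = -12.
Sum = Σ Δu_i · h(u_i).
Sum = -43.375.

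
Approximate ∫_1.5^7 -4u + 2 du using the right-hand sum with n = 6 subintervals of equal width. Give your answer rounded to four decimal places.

Δu = (7 − 1.5)/6 = 11/12.
Right endpoints: 29/12, 10/3, 4.25, 31/6, 73/12, 7.
f(29/12) = -23/3, f(10/3) = -34/3, f(4.25) = -15, f(31/6) = -56/3, f(73/12) = -67/3, f(7) = -26.
Sum = Δu · [f(29/12) + f(10/3) + f(4.25) + ...].
Sum ≈ -92.5833.

-92.5833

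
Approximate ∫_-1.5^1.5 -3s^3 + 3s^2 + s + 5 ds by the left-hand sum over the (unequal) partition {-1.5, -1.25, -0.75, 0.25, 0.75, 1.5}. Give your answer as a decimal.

Subinterval widths: 0.25, 0.5, 1, 0.5, 0.75.
Left endpoints: -1.5, -1.25, -0.75, 0.25, 0.75.
f(-1.5) = 20.375, f(-1.25) = 14.296875, f(-0.75) = 7.203125, f(0.25) = 5.390625, f(0.75) = 6.171875.
Sum = Σ Δs_i · f(s_i).
Sum = 26.76953125.

26.76953125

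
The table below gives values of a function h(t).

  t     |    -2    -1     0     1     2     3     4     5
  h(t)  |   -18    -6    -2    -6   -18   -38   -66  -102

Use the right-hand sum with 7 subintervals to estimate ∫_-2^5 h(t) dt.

Δt = 1.
Sum = 1·[(-6) + (-2) + (-6) + (-18) + (-38) + (-66) + (-102)] = -238.

-238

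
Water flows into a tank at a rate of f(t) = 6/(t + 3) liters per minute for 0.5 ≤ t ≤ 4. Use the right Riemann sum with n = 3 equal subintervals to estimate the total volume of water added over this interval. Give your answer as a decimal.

3.7

Δt = (4 − 0.5)/3 = 7/6.
Right endpoints: 5/3, 17/6, 4.
f(5/3) = 9/7, f(17/6) = 36/35, f(4) = 6/7.
Sum = Δt · [f(5/3) + f(17/6) + f(4)].
Sum = 3.7.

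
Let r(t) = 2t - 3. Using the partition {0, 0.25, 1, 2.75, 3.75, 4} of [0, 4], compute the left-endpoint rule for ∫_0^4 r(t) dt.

Subinterval widths: 0.25, 0.75, 1.75, 1, 0.25.
Left endpoints: 0, 0.25, 1, 2.75, 3.75.
r(0) = -3, r(0.25) = -2.5, r(1) = -1, r(2.75) = 2.5, r(3.75) = 4.5.
Sum = Σ Δt_i · r(t_i).
Sum = -0.75.

-0.75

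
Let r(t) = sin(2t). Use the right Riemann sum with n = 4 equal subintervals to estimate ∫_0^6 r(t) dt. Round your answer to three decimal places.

-0.394

Δt = (6 − 0)/4 = 1.5.
Right endpoints: 1.5, 3, 4.5, 6.
r(1.5) ≈ 0.141, r(3) ≈ -0.279, r(4.5) ≈ 0.412, r(6) ≈ -0.537.
Sum = Δt · [r(1.5) + r(3) + r(4.5) + r(6)].
Sum ≈ -0.394.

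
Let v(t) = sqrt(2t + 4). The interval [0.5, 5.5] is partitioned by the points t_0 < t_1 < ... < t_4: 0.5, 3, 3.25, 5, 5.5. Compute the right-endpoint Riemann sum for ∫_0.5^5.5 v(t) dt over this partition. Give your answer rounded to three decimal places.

Subinterval widths: 2.5, 0.25, 1.75, 0.5.
Right endpoints: 3, 3.25, 5, 5.5.
v(3) ≈ 3.162, v(3.25) ≈ 3.240, v(5) ≈ 3.742, v(5.5) ≈ 3.873.
Sum = Σ Δt_i · v(t_i).
Sum ≈ 17.200.

17.200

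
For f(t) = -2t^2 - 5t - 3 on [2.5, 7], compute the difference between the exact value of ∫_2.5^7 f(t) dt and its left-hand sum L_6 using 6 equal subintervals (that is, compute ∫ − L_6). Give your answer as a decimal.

-39.65625

Exact integral: ∫_2.5^7 f(t) dt = -338.625.
L_6 = -298.96875.
Error = -338.625 − (-298.96875) = -39.65625.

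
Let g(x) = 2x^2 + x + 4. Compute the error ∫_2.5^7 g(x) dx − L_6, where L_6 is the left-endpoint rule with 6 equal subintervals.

Exact integral: ∫_2.5^7 g(x) dx = 257.625.
L_6 = 224.71875.
Error = 257.625 − 224.71875 = 32.90625.

32.90625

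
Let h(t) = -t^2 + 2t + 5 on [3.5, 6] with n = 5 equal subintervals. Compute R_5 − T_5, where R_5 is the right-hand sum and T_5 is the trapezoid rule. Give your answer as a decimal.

R_5 = -26.25.
T_5 = -21.5625.
R_5 − T_5 = -4.6875.

-4.6875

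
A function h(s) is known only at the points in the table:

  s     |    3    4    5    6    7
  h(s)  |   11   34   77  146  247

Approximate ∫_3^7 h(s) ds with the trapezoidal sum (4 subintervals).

386

Δs = 1.
T_4 = (1/2)·[11 + 2·34 + 2·77 + 2·146 + 247] = 386.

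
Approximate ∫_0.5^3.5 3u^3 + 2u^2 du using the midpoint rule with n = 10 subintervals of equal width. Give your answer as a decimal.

Δu = (3.5 − 0.5)/10 = 0.3.
Midpoints: 0.65, 0.95, 1.25, 1.55, 1.85, 2.15, 2.45, 2.75, 3.05, 3.35.
f(0.65) = 1.668875, f(0.95) = 4.377125, f(1.25) = 8.984375, f(1.55) = 15.976625, f(1.85) = 25.839875, f(2.15) = 39.060125, f(2.45) = 56.123375, f(2.75) = 77.515625, f(3.05) = 103.722875, f(3.35) = 135.231125.
Sum = Δu · [f(0.65) + f(0.95) + f(1.25) + ...].
Sum = 140.55.

140.55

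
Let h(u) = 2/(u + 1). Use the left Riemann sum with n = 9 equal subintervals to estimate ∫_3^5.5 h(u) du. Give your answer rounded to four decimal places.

0.9982

Δu = (5.5 − 3)/9 = 5/18.
Left endpoints: 3, 59/18, 32/9, 23/6, 37/9, 79/18, 14/3, 89/18, 47/9.
h(3) = 0.5, h(59/18) = 36/77, h(32/9) = 18/41, h(23/6) = 12/29, h(37/9) = 9/23, h(79/18) = 36/97, h(14/3) = 6/17, h(89/18) = 36/107, h(47/9) = 9/28.
Sum = Δu · [h(3) + h(59/18) + h(32/9) + ...].
Sum ≈ 0.9982.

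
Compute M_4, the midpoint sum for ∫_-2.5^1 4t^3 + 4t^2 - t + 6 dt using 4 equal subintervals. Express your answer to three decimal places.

8.846

Δt = (1 − (-2.5))/4 = 0.875.
Midpoints: -2.0625, -1.1875, -0.3125, 0.5625.
f(-2.0625) = -10257/1024, f(-1.1875) = 6277/1024, f(-0.3125) = 6739/1024, f(0.5625) = 7593/1024.
Sum = Δt · [f(-2.0625) + f(-1.1875) + f(-0.3125) + f(0.5625)].
Sum ≈ 8.846.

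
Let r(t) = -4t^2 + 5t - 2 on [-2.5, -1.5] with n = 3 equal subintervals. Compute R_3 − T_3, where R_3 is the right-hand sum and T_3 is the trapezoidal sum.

R_3 ≈ -24.9074074.
T_3 ≈ -28.4074074.
R_3 − T_3 = 3.5.

3.5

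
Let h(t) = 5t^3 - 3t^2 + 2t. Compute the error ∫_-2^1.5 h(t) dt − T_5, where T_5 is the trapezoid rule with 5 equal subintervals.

Exact integral: ∫_-2^1.5 h(t) dt = -26.796875.
T_5 = -28.72625.
Error = -26.796875 − (-28.72625) = 1.929375.

1.929375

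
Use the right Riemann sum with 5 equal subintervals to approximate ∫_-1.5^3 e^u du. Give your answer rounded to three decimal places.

Δu = (3 − (-1.5))/5 = 0.9.
Right endpoints: -0.6, 0.3, 1.2, 2.1, 3.
f(-0.6) ≈ 0.549, f(0.3) ≈ 1.350, f(1.2) ≈ 3.320, f(2.1) ≈ 8.166, f(3) ≈ 20.086.
Sum = Δu · [f(-0.6) + f(0.3) + f(1.2) + f(2.1) + f(3)].
Sum ≈ 30.123.

30.123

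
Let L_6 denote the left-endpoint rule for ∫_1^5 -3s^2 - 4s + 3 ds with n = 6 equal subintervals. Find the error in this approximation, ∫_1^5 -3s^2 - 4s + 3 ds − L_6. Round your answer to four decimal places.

-28.4444

Exact integral: ∫_1^5 f(s) ds = -160.
L_6 ≈ -131.555556.
Error ≈ -160 − (-131.555556) ≈ -28.4444.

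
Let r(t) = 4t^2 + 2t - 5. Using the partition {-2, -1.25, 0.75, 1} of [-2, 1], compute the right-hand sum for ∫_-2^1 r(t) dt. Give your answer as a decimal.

Subinterval widths: 0.75, 2, 0.25.
Right endpoints: -1.25, 0.75, 1.
r(-1.25) = -1.25, r(0.75) = -1.25, r(1) = 1.
Sum = Σ Δt_i · r(t_i).
Sum = -3.1875.

-3.1875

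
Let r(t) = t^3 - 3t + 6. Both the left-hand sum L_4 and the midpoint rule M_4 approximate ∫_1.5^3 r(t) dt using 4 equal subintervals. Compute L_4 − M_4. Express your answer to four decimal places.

L_4 ≈ 14.510742.
M_4 ≈ 17.740723.
L_4 − M_4 ≈ -3.2300.

-3.2300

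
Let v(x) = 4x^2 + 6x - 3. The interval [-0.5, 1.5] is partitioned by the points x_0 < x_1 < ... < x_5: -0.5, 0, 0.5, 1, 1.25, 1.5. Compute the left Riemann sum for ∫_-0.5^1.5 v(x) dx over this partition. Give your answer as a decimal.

Subinterval widths: 0.5, 0.5, 0.5, 0.25, 0.25.
Left endpoints: -0.5, 0, 0.5, 1, 1.25.
v(-0.5) = -5, v(0) = -3, v(0.5) = 1, v(1) = 7, v(1.25) = 10.75.
Sum = Σ Δx_i · v(x_i).
Sum = 0.9375.

0.9375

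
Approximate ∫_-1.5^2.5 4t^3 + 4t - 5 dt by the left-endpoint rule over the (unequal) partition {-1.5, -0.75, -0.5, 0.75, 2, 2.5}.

-13.0625

Subinterval widths: 0.75, 0.25, 1.25, 1.25, 0.5.
Left endpoints: -1.5, -0.75, -0.5, 0.75, 2.
f(-1.5) = -24.5, f(-0.75) = -9.6875, f(-0.5) = -7.5, f(0.75) = -0.3125, f(2) = 35.
Sum = Σ Δt_i · f(t_i).
Sum = -13.0625.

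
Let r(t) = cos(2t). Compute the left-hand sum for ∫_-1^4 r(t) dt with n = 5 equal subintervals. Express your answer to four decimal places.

0.4742

Δt = (4 − (-1))/5 = 1.
Left endpoints: -1, 0, 1, 2, 3.
r(-1) ≈ -0.4161, r(0) ≈ 1.0000, r(1) ≈ -0.4161, r(2) ≈ -0.6536, r(3) ≈ 0.9602.
Sum = Δt · [r(-1) + r(0) + r(1) + r(2) + r(3)].
Sum ≈ 0.4742.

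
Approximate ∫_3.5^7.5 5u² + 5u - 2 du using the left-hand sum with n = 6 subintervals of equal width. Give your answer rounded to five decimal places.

655.14815

Δu = (7.5 − 3.5)/6 = 2/3.
Left endpoints: 3.5, 25/6, 29/6, 5.5, 37/6, 41/6.
f(3.5) = 76.75, f(25/6) = 3803/36, f(29/6) = 5003/36, f(5.5) = 176.75, f(37/6) = 7883/36, f(41/6) = 9563/36.
Sum = Δu · [f(3.5) + f(25/6) + f(29/6) + ...].
Sum ≈ 655.14815.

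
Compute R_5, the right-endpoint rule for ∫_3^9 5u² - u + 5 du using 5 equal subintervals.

Δu = (9 − 3)/5 = 1.2.
Right endpoints: 4.2, 5.4, 6.6, 7.8, 9.
f(4.2) = 89, f(5.4) = 145.4, f(6.6) = 216.2, f(7.8) = 301.4, f(9) = 401.
Sum = Δu · [f(4.2) + f(5.4) + f(6.6) + f(7.8) + f(9)].
Sum = 1383.6.

1383.6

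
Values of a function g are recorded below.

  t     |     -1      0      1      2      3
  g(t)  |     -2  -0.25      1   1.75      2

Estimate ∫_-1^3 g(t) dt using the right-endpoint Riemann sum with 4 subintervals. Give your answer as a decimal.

4.5

Δt = 1.
Sum = 1·[(-0.25) + 1 + 1.75 + 2] = 4.5.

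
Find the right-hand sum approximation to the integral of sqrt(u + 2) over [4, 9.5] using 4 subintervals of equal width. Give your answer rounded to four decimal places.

16.8395

Δu = (9.5 − 4)/4 = 1.375.
Right endpoints: 5.375, 6.75, 8.125, 9.5.
f(5.375) ≈ 2.7157, f(6.75) ≈ 2.9580, f(8.125) ≈ 3.1820, f(9.5) ≈ 3.3912.
Sum = Δu · [f(5.375) + f(6.75) + f(8.125) + f(9.5)].
Sum ≈ 16.8395.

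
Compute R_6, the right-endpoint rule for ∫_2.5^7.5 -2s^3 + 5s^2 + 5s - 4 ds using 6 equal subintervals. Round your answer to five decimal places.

-1018.84259

Δs = (7.5 − 2.5)/6 = 5/6.
Right endpoints: 10/3, 25/6, 5, 35/6, 20/3, 7.5.
f(10/3) = -158/27, f(25/6) = -1108/27, f(5) = -104, f(35/6) = -10891/54, f(20/3) = -9208/27, f(7.5) = -529.
Sum = Δs · [f(10/3) + f(25/6) + f(5) + ...].
Sum ≈ -1018.84259.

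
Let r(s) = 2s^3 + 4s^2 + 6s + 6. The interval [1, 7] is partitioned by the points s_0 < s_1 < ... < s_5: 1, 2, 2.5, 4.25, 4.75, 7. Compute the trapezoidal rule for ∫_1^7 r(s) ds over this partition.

1935.3515625

Subinterval widths: 1, 0.5, 1.75, 0.5, 2.25.
r(1) = 18, r(2) = 50, r(2.5) = 77.25, r(4.25) = 257.28125, r(4.75) = 339.09375, r(7) = 930.
On each subinterval the trapezoid contributes (Δs_i/2)·[r(s_{i-1}) + r(s_i)].
Sum = 1935.3515625.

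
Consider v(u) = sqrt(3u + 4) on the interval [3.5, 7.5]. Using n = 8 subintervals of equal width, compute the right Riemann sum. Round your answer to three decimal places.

Δu = (7.5 − 3.5)/8 = 0.5.
Right endpoints: 4, 4.5, 5, 5.5, 6, 6.5, 7, 7.5.
v(4) ≈ 4.000, v(4.5) ≈ 4.183, v(5) ≈ 4.359, v(5.5) ≈ 4.528, v(6) ≈ 4.690, v(6.5) ≈ 4.848, v(7) ≈ 5.000, v(7.5) ≈ 5.148.
Sum = Δu · [v(4) + v(4.5) + v(5) + ...].
Sum ≈ 18.378.

18.378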